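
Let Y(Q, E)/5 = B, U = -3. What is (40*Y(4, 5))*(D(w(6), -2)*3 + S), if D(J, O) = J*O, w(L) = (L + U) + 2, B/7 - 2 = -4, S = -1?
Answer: 86800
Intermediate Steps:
B = -14 (B = 14 + 7*(-4) = 14 - 28 = -14)
w(L) = -1 + L (w(L) = (L - 3) + 2 = (-3 + L) + 2 = -1 + L)
Y(Q, E) = -70 (Y(Q, E) = 5*(-14) = -70)
(40*Y(4, 5))*(D(w(6), -2)*3 + S) = (40*(-70))*(((-1 + 6)*(-2))*3 - 1) = -2800*((5*(-2))*3 - 1) = -2800*(-10*3 - 1) = -2800*(-30 - 1) = -2800*(-31) = 86800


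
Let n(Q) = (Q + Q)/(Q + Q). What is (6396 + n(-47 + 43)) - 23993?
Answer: -17596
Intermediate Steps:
n(Q) = 1 (n(Q) = (2*Q)/((2*Q)) = (2*Q)*(1/(2*Q)) = 1)
(6396 + n(-47 + 43)) - 23993 = (6396 + 1) - 23993 = 6397 - 23993 = -17596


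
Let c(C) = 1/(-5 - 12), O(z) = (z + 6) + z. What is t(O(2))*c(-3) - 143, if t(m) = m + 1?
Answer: -2442/17 ≈ -143.65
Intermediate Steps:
O(z) = 6 + 2*z (O(z) = (6 + z) + z = 6 + 2*z)
c(C) = -1/17 (c(C) = 1/(-17) = -1/17)
t(m) = 1 + m
t(O(2))*c(-3) - 143 = (1 + (6 + 2*2))*(-1/17) - 143 = (1 + (6 + 4))*(-1/17) - 143 = (1 + 10)*(-1/17) - 143 = 11*(-1/17) - 143 = -11/17 - 143 = -2442/17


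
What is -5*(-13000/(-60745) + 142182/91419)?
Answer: -3275097530/370216477 ≈ -8.8464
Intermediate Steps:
-5*(-13000/(-60745) + 142182/91419) = -5*(-13000*(-1/60745) + 142182*(1/91419)) = -5*(2600/12149 + 47394/30473) = -5*655019506/370216477 = -3275097530/370216477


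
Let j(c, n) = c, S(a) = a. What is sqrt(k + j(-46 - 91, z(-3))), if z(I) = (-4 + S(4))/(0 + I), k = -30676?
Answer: I*sqrt(30813) ≈ 175.54*I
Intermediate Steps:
z(I) = 0 (z(I) = (-4 + 4)/(0 + I) = 0/I = 0)
sqrt(k + j(-46 - 91, z(-3))) = sqrt(-30676 + (-46 - 91)) = sqrt(-30676 - 137) = sqrt(-30813) = I*sqrt(30813)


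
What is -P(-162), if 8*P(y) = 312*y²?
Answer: -1023516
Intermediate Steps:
P(y) = 39*y² (P(y) = (312*y²)/8 = 39*y²)
-P(-162) = -39*(-162)² = -39*26244 = -1*1023516 = -1023516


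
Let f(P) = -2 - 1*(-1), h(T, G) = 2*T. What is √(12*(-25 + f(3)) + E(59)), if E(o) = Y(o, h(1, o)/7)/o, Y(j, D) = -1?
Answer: I*√1086131/59 ≈ 17.664*I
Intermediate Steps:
E(o) = -1/o
f(P) = -1 (f(P) = -2 + 1 = -1)
√(12*(-25 + f(3)) + E(59)) = √(12*(-25 - 1) - 1/59) = √(12*(-26) - 1*1/59) = √(-312 - 1/59) = √(-18409/59) = I*√1086131/59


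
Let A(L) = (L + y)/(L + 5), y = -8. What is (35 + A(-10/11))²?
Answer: 2181529/2025 ≈ 1077.3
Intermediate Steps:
A(L) = (-8 + L)/(5 + L) (A(L) = (L - 8)/(L + 5) = (-8 + L)/(5 + L))
(35 + A(-10/11))² = (35 + (-8 - 10/11)/(5 - 10/11))² = (35 - 98/11/(45/11))² = (35 + (11/45)*(-98/11))² = (35 - 98/45)² = (1477/45)² = 2181529/2025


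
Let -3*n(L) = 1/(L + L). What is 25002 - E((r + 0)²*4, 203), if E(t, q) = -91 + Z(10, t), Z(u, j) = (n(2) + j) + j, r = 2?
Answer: 300733/12 ≈ 25061.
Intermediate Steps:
n(L) = -1/(6*L) (n(L) = -1/(3*(L + L)) = -1/(2*L)/3 = -1/(6*L))
Z(u, j) = -1/12 + 2*j (Z(u, j) = (-⅙/2 + j) + j = (-⅙*½ + j) + j = (-1/12 + j) + j = -1/12 + 2*j)
E(t, q) = -1093/12 + 2*t (E(t, q) = -91 + (-1/12 + 2*t) = -1093/12 + 2*t)
25002 - E((r + 0)²*4, 203) = 25002 - (-1093/12 + 2*((2 + 0)²*4)) = 25002 - (-1093/12 + 2*(2²*4)) = 25002 - (-1093/12 + 2*(4*4)) = 25002 - (-1093/12 + 2*16) = 25002 - (-1093/12 + 32) = 25002 - 1*(-709/12) = 25002 + 709/12 = 300733/12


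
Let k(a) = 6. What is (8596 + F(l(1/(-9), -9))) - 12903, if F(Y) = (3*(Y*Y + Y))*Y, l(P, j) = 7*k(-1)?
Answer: 223249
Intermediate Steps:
l(P, j) = 42 (l(P, j) = 7*6 = 42)
F(Y) = Y*(3*Y + 3*Y**2) (F(Y) = (3*(Y**2 + Y))*Y = (3*(Y + Y**2))*Y = (3*Y + 3*Y**2)*Y = Y*(3*Y + 3*Y**2))
(8596 + F(l(1/(-9), -9))) - 12903 = (8596 + 3*42**2*(1 + 42)) - 12903 = (8596 + 3*1764*43) - 12903 = (8596 + 227556) - 12903 = 236152 - 12903 = 223249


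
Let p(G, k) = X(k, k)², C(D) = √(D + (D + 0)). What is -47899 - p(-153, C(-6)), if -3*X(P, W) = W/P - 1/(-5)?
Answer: -1197479/25 ≈ -47899.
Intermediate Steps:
X(P, W) = -1/15 - W/(3*P) (X(P, W) = -(W/P - 1/(-5))/3 = -(W/P - 1*(-⅕))/3 = -(W/P + ⅕)/3 = -(⅕ + W/P)/3 = -1/15 - W/(3*P))
C(D) = √2*√D (C(D) = √(D + D) = √(2*D) = √2*√D)
p(G, k) = 4/25 (p(G, k) = ((-k - 5*k)/(15*k))² = ((-6*k)/(15*k))² = (-⅖)² = 4/25)
-47899 - p(-153, C(-6)) = -47899 - 1*4/25 = -47899 - 4/25 = -1197479/25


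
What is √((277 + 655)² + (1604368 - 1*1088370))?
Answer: √1384622 ≈ 1176.7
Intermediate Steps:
√((277 + 655)² + (1604368 - 1*1088370)) = √(932² + (1604368 - 1088370)) = √(868624 + 515998) = √1384622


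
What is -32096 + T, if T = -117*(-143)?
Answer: -15365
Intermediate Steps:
T = 16731
-32096 + T = -32096 + 16731 = -15365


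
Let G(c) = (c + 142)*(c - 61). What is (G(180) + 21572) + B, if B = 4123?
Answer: 64013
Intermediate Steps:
G(c) = (-61 + c)*(142 + c) (G(c) = (142 + c)*(-61 + c) = (-61 + c)*(142 + c))
(G(180) + 21572) + B = ((-8662 + 180² + 81*180) + 21572) + 4123 = ((-8662 + 32400 + 14580) + 21572) + 4123 = (38318 + 21572) + 4123 = 59890 + 4123 = 64013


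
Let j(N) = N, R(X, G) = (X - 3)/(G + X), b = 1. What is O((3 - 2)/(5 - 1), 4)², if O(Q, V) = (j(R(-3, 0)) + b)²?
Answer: 81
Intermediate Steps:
R(X, G) = (-3 + X)/(G + X)
O(Q, V) = 9 (O(Q, V) = ((-3 - 3)/(0 - 3) + 1)² = (-6/(-3) + 1)² = (-⅓*(-6) + 1)² = (2 + 1)² = 3² = 9)
O((3 - 2)/(5 - 1), 4)² = 9² = 81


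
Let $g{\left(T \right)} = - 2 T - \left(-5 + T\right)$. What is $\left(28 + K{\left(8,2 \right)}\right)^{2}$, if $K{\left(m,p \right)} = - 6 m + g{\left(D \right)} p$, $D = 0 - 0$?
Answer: $100$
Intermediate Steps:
$D = 0$ ($D = 0 + 0 = 0$)
$g{\left(T \right)} = 5 - 3 T$
$K{\left(m,p \right)} = - 6 m + 5 p$ ($K{\left(m,p \right)} = - 6 m + \left(5 - 0\right) p = - 6 m + \left(5 + 0\right) p = - 6 m + 5 p$)
$\left(28 + K{\left(8,2 \right)}\right)^{2} = \left(28 + \left(\left(-6\right) 8 + 5 \cdot 2\right)\right)^{2} = \left(28 + \left(-48 + 10\right)\right)^{2} = \left(28 - 38\right)^{2} = \left(-10\right)^{2} = 100$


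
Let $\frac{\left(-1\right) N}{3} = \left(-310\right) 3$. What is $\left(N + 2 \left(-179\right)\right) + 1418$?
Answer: $3850$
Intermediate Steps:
$N = 2790$ ($N = - 3 \left(\left(-310\right) 3\right) = \left(-3\right) \left(-930\right) = 2790$)
$\left(N + 2 \left(-179\right)\right) + 1418 = \left(2790 + 2 \left(-179\right)\right) + 1418 = \left(2790 - 358\right) + 1418 = 2432 + 1418 = 3850$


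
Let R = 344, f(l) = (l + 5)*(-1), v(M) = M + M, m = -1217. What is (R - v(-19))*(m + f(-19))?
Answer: -459546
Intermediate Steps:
v(M) = 2*M
f(l) = -5 - l (f(l) = (5 + l)*(-1) = -5 - l)
(R - v(-19))*(m + f(-19)) = (344 - 2*(-19))*(-1217 + (-5 - 1*(-19))) = (344 - 1*(-38))*(-1217 + (-5 + 19)) = (344 + 38)*(-1217 + 14) = 382*(-1203) = -459546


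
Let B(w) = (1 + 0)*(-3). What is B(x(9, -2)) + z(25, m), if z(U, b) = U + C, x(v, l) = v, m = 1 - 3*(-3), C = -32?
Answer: -10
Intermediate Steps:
m = 10 (m = 1 + 9 = 10)
z(U, b) = -32 + U (z(U, b) = U - 32 = -32 + U)
B(w) = -3 (B(w) = 1*(-3) = -3)
B(x(9, -2)) + z(25, m) = -3 + (-32 + 25) = -3 - 7 = -10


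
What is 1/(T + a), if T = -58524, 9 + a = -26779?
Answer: -1/85312 ≈ -1.1722e-5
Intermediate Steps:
a = -26788 (a = -9 - 26779 = -26788)
1/(T + a) = 1/(-58524 - 26788) = 1/(-85312) = -1/85312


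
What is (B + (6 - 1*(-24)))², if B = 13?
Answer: 1849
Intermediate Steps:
(B + (6 - 1*(-24)))² = (13 + (6 - 1*(-24)))² = (13 + (6 + 24))² = (13 + 30)² = 43² = 1849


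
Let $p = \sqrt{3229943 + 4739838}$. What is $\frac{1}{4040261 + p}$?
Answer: $\frac{4040261}{16323700978340} - \frac{\sqrt{7969781}}{16323700978340} \approx 2.4734 \cdot 10^{-7}$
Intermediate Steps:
$p = \sqrt{7969781} \approx 2823.1$
$\frac{1}{4040261 + p} = \frac{1}{4040261 + \sqrt{7969781}}$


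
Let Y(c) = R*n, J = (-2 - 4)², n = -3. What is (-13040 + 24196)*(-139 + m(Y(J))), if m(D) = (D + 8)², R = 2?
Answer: -1506060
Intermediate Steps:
J = 36 (J = (-6)² = 36)
Y(c) = -6 (Y(c) = 2*(-3) = -6)
m(D) = (8 + D)²
(-13040 + 24196)*(-139 + m(Y(J))) = (-13040 + 24196)*(-139 + (8 - 6)²) = 11156*(-139 + 2²) = 11156*(-139 + 4) = 11156*(-135) = -1506060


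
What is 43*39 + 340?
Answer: 2017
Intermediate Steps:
43*39 + 340 = 1677 + 340 = 2017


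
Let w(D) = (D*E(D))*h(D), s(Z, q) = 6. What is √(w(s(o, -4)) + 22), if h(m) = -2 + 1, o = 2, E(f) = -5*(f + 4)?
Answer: √322 ≈ 17.944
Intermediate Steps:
E(f) = -20 - 5*f (E(f) = -5*(4 + f) = -20 - 5*f)
h(m) = -1
w(D) = -D*(-20 - 5*D) (w(D) = (D*(-20 - 5*D))*(-1) = -D*(-20 - 5*D))
√(w(s(o, -4)) + 22) = √(5*6*(4 + 6) + 22) = √(5*6*10 + 22) = √(300 + 22) = √322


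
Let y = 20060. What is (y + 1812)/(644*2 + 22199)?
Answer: 21872/23487 ≈ 0.93124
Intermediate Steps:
(y + 1812)/(644*2 + 22199) = (20060 + 1812)/(644*2 + 22199) = 21872/(1288 + 22199) = 21872/23487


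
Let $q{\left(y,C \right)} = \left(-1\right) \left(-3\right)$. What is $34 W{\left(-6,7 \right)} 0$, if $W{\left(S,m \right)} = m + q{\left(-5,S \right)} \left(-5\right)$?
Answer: $0$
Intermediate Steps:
$q{\left(y,C \right)} = 3$
$W{\left(S,m \right)} = -15 + m$ ($W{\left(S,m \right)} = m + 3 \left(-5\right) = m - 15 = -15 + m$)
$34 W{\left(-6,7 \right)} 0 = 34 \left(-15 + 7\right) 0 = 34 \left(-8\right) 0 = \left(-272\right) 0 = 0$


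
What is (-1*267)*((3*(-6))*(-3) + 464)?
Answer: -138306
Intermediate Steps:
(-1*267)*((3*(-6))*(-3) + 464) = -267*(-18*(-3) + 464) = -267*(54 + 464) = -267*518 = -138306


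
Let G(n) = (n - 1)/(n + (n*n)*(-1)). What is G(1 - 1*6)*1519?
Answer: 1519/5 ≈ 303.80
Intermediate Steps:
G(n) = (-1 + n)/(n - n**2) (G(n) = (-1 + n)/(n + n**2*(-1)) = (-1 + n)/(n - n**2))
G(1 - 1*6)*1519 = -1/(1 - 1*6)*1519 = -1/(1 - 6)*1519 = -1/(-5)*1519 = -1*(-1/5)*1519 = (1/5)*1519 = 1519/5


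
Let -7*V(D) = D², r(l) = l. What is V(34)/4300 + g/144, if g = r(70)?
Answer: 242567/541800 ≈ 0.44771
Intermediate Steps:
g = 70
V(D) = -D²/7
V(34)/4300 + g/144 = -⅐*34²/4300 + 70/144 = -⅐*1156*(1/4300) + 70*(1/144) = -1156/7*1/4300 + 35/72 = -289/7525 + 35/72 = 242567/541800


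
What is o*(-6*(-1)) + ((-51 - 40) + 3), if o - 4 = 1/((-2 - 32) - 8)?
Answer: -449/7 ≈ -64.143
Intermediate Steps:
o = 167/42 (o = 4 + 1/((-2 - 32) - 8) = 4 + 1/(-34 - 8) = 4 + 1/(-42) = 4 - 1/42 = 167/42 ≈ 3.9762)
o*(-6*(-1)) + ((-51 - 40) + 3) = 167*(-6*(-1))/42 + ((-51 - 40) + 3) = (167/42)*6 + (-91 + 3) = 167/7 - 88 = -449/7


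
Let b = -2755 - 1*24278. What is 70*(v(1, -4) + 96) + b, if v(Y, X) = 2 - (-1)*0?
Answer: -20173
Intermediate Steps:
b = -27033 (b = -2755 - 24278 = -27033)
v(Y, X) = 2 (v(Y, X) = 2 - 1*0 = 2 + 0 = 2)
70*(v(1, -4) + 96) + b = 70*(2 + 96) - 27033 = 70*98 - 27033 = 6860 - 27033 = -20173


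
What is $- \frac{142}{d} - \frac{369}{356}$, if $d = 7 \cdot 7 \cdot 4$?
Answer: $- \frac{30719}{17444} \approx -1.761$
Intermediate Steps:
$d = 196$ ($d = 49 \cdot 4 = 196$)
$- \frac{142}{d} - \frac{369}{356} = - \frac{142}{196} - \frac{369}{356} = \left(-142\right) \frac{1}{196} - \frac{369}{356} = - \frac{71}{98} - \frac{369}{356} = - \frac{30719}{17444}$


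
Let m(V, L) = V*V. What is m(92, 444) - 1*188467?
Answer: -180003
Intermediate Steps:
m(V, L) = V²
m(92, 444) - 1*188467 = 92² - 1*188467 = 8464 - 188467 = -180003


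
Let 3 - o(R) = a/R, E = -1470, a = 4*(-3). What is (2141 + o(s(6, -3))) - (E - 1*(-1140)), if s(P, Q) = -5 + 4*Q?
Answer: 42046/17 ≈ 2473.3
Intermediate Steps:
a = -12
o(R) = 3 + 12/R (o(R) = 3 - (-12)/R = 3 + 12/R)
(2141 + o(s(6, -3))) - (E - 1*(-1140)) = (2141 + (3 + 12/(-5 + 4*(-3)))) - (-1470 - 1*(-1140)) = (2141 + (3 + 12/(-5 - 12))) - (-1470 + 1140) = (2141 + (3 + 12/(-17))) - 1*(-330) = (2141 + (3 + 12*(-1/17))) + 330 = (2141 + (3 - 12/17)) + 330 = (2141 + 39/17) + 330 = 36436/17 + 330 = 42046/17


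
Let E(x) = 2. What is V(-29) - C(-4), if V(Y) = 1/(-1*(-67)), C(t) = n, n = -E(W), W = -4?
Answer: 135/67 ≈ 2.0149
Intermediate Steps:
n = -2 (n = -1*2 = -2)
C(t) = -2
V(Y) = 1/67
V(-29) - C(-4) = 1/67 - 1*(-2) = 1/67 + 2 = 135/67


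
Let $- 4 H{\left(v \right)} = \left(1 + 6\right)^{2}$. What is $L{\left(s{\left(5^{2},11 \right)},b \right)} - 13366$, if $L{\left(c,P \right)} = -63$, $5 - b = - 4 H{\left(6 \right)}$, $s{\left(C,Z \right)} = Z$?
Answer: $-13429$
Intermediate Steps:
$H{\left(v \right)} = - \frac{49}{4}$ ($H{\left(v \right)} = - \frac{\left(1 + 6\right)^{2}}{4} = - \frac{7^{2}}{4} = \left(- \frac{1}{4}\right) 49 = - \frac{49}{4}$)
$b = -44$ ($b = 5 - \left(-4\right) \left(- \frac{49}{4}\right) = 5 - 49 = -44$)
$L{\left(s{\left(5^{2},11 \right)},b \right)} - 13366 = -63 - 13366 = -13429$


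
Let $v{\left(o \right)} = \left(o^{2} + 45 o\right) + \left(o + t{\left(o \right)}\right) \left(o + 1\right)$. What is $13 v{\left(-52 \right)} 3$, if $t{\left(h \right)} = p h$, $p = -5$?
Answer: $-399516$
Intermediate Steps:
$t{\left(h \right)} = - 5 h$
$v{\left(o \right)} = o^{2} + 45 o - 4 o \left(1 + o\right)$ ($v{\left(o \right)} = \left(o^{2} + 45 o\right) + \left(o - 5 o\right) \left(o + 1\right) = \left(o^{2} + 45 o\right) + - 4 o \left(1 + o\right) = \left(o^{2} + 45 o\right) - 4 o \left(1 + o\right) = o^{2} + 45 o - 4 o \left(1 + o\right)$)
$13 v{\left(-52 \right)} 3 = 13 - 52 \left(41 - -156\right) 3 = 13 - 52 \left(41 + 156\right) 3 = 13 \left(-52\right) 197 \cdot 3 = 13 \left(\left(-10244\right) 3\right) = 13 \left(-30732\right) = -399516$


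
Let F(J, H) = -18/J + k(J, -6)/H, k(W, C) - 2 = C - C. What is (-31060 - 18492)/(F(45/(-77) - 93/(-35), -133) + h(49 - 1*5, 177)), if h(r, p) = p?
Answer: -411901/1399 ≈ -294.43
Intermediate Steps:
k(W, C) = 2 (k(W, C) = 2 + (C - C) = 2 + 0 = 2)
F(J, H) = -18/J + 2/H
(-31060 - 18492)/(F(45/(-77) - 93/(-35), -133) + h(49 - 1*5, 177)) = (-31060 - 18492)/((-18/(45/(-77) - 93/(-35)) + 2/(-133)) + 177) = -49552/((-18/(45*(-1/77) - 93*(-1/35)) + 2*(-1/133)) + 177) = -49552/((-18/(-45/77 + 93/35) - 2/133) + 177) = -49552/((-18/114/55 - 2/133) + 177) = -49552/((-18*55/114 - 2/133) + 177) = -49552/((-165/19 - 2/133) + 177) = -49552/(-1157/133 + 177) = -49552/22384/133 = -49552*133/22384 = -411901/1399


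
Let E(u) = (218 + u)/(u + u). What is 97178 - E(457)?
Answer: 88820017/914 ≈ 97177.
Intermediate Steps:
E(u) = (218 + u)/(2*u) (E(u) = (218 + u)/((2*u)) = (218 + u)*(1/(2*u)) = (218 + u)/(2*u))
97178 - E(457) = 97178 - (218 + 457)/(2*457) = 97178 - 675/(2*457) = 97178 - 1*675/914 = 97178 - 675/914 = 88820017/914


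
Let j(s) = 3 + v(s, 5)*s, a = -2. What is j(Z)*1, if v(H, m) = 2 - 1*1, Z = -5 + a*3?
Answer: -8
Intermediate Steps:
Z = -11 (Z = -5 - 2*3 = -5 - 6 = -11)
v(H, m) = 1 (v(H, m) = 2 - 1 = 1)
j(s) = 3 + s (j(s) = 3 + 1*s = 3 + s)
j(Z)*1 = (3 - 11)*1 = -8*1 = -8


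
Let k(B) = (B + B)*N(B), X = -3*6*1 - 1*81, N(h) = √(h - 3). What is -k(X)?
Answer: 198*I*√102 ≈ 1999.7*I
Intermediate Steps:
N(h) = √(-3 + h)
X = -99 (X = -18*1 - 81 = -18 - 81 = -99)
k(B) = 2*B*√(-3 + B) (k(B) = (B + B)*√(-3 + B) = (2*B)*√(-3 + B) = 2*B*√(-3 + B))
-k(X) = -2*(-99)*√(-3 - 99) = -2*(-99)*√(-102) = -2*(-99)*I*√102 = -(-198)*I*√102 = 198*I*√102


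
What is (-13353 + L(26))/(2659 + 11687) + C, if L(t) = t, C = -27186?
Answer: -390023683/14346 ≈ -27187.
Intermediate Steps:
(-13353 + L(26))/(2659 + 11687) + C = (-13353 + 26)/(2659 + 11687) - 27186 = -13327/14346 - 27186 = -390023683/14346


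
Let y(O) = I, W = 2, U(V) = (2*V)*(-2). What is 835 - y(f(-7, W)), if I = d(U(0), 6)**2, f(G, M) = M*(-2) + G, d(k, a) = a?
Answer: 799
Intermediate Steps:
U(V) = -4*V
f(G, M) = G - 2*M (f(G, M) = -2*M + G = G - 2*M)
I = 36 (I = 6**2 = 36)
y(O) = 36
835 - y(f(-7, W)) = 835 - 1*36 = 835 - 36 = 799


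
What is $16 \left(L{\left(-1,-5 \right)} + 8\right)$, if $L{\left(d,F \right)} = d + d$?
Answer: $96$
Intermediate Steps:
$L{\left(d,F \right)} = 2 d$
$16 \left(L{\left(-1,-5 \right)} + 8\right) = 16 \left(2 \left(-1\right) + 8\right) = 16 \left(-2 + 8\right) = 16 \cdot 6 = 96$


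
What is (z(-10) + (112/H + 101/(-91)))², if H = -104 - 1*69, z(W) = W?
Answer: 34260159025/247842049 ≈ 138.23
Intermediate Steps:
H = -173 (H = -104 - 69 = -173)
(z(-10) + (112/H + 101/(-91)))² = (-10 + (112/(-173) + 101/(-91)))² = (-10 + (112*(-1/173) + 101*(-1/91)))² = (-10 + (-112/173 - 101/91))² = (-10 - 27665/15743)² = (-185095/15743)² = 34260159025/247842049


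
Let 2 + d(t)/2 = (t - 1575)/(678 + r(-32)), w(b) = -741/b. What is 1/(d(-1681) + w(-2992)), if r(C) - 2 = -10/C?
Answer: -32567920/433948359 ≈ -0.075050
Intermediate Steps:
r(C) = 2 - 10/C
d(t) = -2684/311 + 32*t/10885 (d(t) = -4 + 2*((t - 1575)/(678 + (2 - 10/(-32)))) = -4 + 2*((-1575 + t)/(678 + (2 - 10*(-1/32)))) = -4 + 2*((-1575 + t)/(678 + (2 + 5/16))) = -4 + 2*((-1575 + t)/(678 + 37/16)) = -4 + 2*((-1575 + t)/(10885/16)) = -4 + 2*((-1575 + t)*(16/10885)) = -4 + 2*(-720/311 + 16*t/10885) = -4 + (-1440/311 + 32*t/10885) = -2684/311 + 32*t/10885)
1/(d(-1681) + w(-2992)) = 1/((-2684/311 + (32/10885)*(-1681)) - 741/(-2992)) = 1/((-2684/311 - 53792/10885) - 741*(-1/2992)) = 1/(-147732/10885 + 741/2992) = 1/(-433948359/32567920) = -32567920/433948359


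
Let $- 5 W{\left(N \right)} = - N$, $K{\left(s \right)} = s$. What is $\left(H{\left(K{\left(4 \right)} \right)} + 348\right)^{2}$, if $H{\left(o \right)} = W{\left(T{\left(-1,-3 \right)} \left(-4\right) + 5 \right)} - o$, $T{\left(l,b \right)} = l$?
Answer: $\frac{2989441}{25} \approx 1.1958 \cdot 10^{5}$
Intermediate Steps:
$W{\left(N \right)} = \frac{N}{5}$ ($W{\left(N \right)} = - \frac{\left(-1\right) N}{5} = \frac{N}{5}$)
$H{\left(o \right)} = \frac{9}{5} - o$ ($H{\left(o \right)} = \frac{\left(-1\right) \left(-4\right) + 5}{5} - o = \frac{4 + 5}{5} - o = \frac{1}{5} \cdot 9 - o = \frac{9}{5} - o$)
$\left(H{\left(K{\left(4 \right)} \right)} + 348\right)^{2} = \left(\left(\frac{9}{5} - 4\right) + 348\right)^{2} = \left(- \frac{11}{5} + 348\right)^{2} = \left(\frac{1729}{5}\right)^{2} = \frac{2989441}{25}$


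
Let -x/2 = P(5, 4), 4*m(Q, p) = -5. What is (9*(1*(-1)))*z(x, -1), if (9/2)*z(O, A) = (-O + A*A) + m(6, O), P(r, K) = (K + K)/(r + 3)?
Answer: -7/2 ≈ -3.5000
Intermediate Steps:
m(Q, p) = -5/4 (m(Q, p) = (¼)*(-5) = -5/4)
P(r, K) = 2*K/(3 + r) (P(r, K) = (2*K)/(3 + r) = 2*K/(3 + r))
x = -2 (x = -4*4/(3 + 5) = -4*4/8 = -2*1 = -2)
z(O, A) = -5/18 - 2*O/9 + 2*A²/9 (z(O, A) = 2*((-O + A*A) - 5/4)/9 = 2*((-O + A²) - 5/4)/9 = 2*((A² - O) - 5/4)/9 = 2*(-5/4 + A² - O)/9 = -5/18 - 2*O/9 + 2*A²/9)
(9*(1*(-1)))*z(x, -1) = (9*(1*(-1)))*(-5/18 - 2/9*(-2) + (2/9)*(-1)²) = (9*(-1))*(-5/18 + 4/9 + (2/9)*1) = -9*(-5/18 + 4/9 + 2/9) = -9*7/18 = -7/2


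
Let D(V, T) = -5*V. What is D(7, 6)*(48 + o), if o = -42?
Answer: -210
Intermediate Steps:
D(7, 6)*(48 + o) = (-5*7)*(48 - 42) = -35*6 = -210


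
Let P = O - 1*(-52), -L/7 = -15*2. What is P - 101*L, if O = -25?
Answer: -21183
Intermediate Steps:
L = 210 (L = -(-105)*2 = -7*(-30) = 210)
P = 27 (P = -25 - 1*(-52) = -25 + 52 = 27)
P - 101*L = 27 - 101*210 = 27 - 21210 = -21183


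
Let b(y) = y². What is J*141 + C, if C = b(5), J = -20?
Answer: -2795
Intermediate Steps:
C = 25 (C = 5² = 25)
J*141 + C = -20*141 + 25 = -2820 + 25 = -2795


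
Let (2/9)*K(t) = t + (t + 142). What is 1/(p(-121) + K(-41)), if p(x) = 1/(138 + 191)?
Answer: 329/88831 ≈ 0.0037037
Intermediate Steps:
p(x) = 1/329
K(t) = 639 + 9*t (K(t) = 9*(t + (t + 142))/2 = 9*(t + (142 + t))/2 = 9*(142 + 2*t)/2 = 639 + 9*t)
1/(p(-121) + K(-41)) = 1/(1/329 + (639 + 9*(-41))) = 1/(1/329 + (639 - 369)) = 1/(1/329 + 270) = 1/(88831/329) = 329/88831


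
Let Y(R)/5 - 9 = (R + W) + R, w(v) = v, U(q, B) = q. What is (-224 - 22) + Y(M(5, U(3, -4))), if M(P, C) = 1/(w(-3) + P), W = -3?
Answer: -211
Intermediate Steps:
M(P, C) = 1/(-3 + P)
Y(R) = 30 + 10*R (Y(R) = 45 + 5*((R - 3) + R) = 45 + 5*((-3 + R) + R) = 45 + 5*(-3 + 2*R) = 45 + (-15 + 10*R) = 30 + 10*R)
(-224 - 22) + Y(M(5, U(3, -4))) = (-224 - 22) + (30 + 10/(-3 + 5)) = -246 + (30 + 10/2) = -246 + (30 + 10*(½)) = -246 + (30 + 5) = -246 + 35 = -211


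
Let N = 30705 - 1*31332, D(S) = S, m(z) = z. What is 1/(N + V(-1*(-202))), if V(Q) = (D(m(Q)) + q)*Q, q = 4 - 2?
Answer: 1/40581 ≈ 2.4642e-5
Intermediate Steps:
q = 2
V(Q) = Q*(2 + Q) (V(Q) = (Q + 2)*Q = (2 + Q)*Q = Q*(2 + Q))
N = -627 (N = 30705 - 31332 = -627)
1/(N + V(-1*(-202))) = 1/(-627 + (-1*(-202))*(2 - 1*(-202))) = 1/(-627 + 202*(2 + 202)) = 1/(-627 + 202*204) = 1/(-627 + 41208) = 1/40581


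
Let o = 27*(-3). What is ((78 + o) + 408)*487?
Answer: 197235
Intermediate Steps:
o = -81
((78 + o) + 408)*487 = ((78 - 81) + 408)*487 = (-3 + 408)*487 = 405*487 = 197235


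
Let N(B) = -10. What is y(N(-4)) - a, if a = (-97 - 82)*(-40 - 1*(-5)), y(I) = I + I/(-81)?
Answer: -508265/81 ≈ -6274.9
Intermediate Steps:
y(I) = 80*I/81 (y(I) = I + I*(-1/81) = I - I/81 = 80*I/81)
a = 6265 (a = -179*(-40 + 5) = -179*(-35) = 6265)
y(N(-4)) - a = (80/81)*(-10) - 1*6265 = -800/81 - 6265 = -508265/81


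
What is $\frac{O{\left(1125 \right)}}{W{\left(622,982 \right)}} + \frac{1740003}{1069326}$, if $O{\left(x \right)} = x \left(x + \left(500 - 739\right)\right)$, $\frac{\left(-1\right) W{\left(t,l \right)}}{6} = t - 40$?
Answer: $- \frac{4906363889}{17287437} \approx -283.81$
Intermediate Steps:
$W{\left(t,l \right)} = 240 - 6 t$ ($W{\left(t,l \right)} = - 6 \left(t - 40\right) = - 6 \left(-40 + t\right) = 240 - 6 t$)
$O{\left(x \right)} = x \left(-239 + x\right)$ ($O{\left(x \right)} = x \left(x - 239\right) = x \left(-239 + x\right)$)
$\frac{O{\left(1125 \right)}}{W{\left(622,982 \right)}} + \frac{1740003}{1069326} = \frac{1125 \left(-239 + 1125\right)}{240 - 3732} + \frac{1740003}{1069326} = \frac{1125 \cdot 886}{240 - 3732} + 1740003 \cdot \frac{1}{1069326} = \frac{996750}{-3492} + \frac{580001}{356442} = 996750 \left(- \frac{1}{3492}\right) + \frac{580001}{356442} = - \frac{55375}{194} + \frac{580001}{356442} = - \frac{4906363889}{17287437}$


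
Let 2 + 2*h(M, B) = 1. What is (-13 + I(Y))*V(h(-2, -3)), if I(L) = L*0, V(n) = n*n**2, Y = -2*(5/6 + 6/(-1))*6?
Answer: 13/8 ≈ 1.6250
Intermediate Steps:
Y = 62 (Y = -2*(5*(1/6) + 6*(-1))*6 = -2*(5/6 - 6)*6 = -2*(-31/6)*6 = (31/3)*6 = 62)
h(M, B) = -1/2 (h(M, B) = -1 + (1/2)*1 = -1 + 1/2 = -1/2)
V(n) = n**3
I(L) = 0
(-13 + I(Y))*V(h(-2, -3)) = (-13 + 0)*(-1/2)**3 = -13*(-1/8) = 13/8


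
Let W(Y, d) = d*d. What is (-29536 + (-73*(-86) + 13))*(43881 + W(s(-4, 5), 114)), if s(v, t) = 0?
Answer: -1322105865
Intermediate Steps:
W(Y, d) = d²
(-29536 + (-73*(-86) + 13))*(43881 + W(s(-4, 5), 114)) = (-29536 + (-73*(-86) + 13))*(43881 + 114²) = (-29536 + (6278 + 13))*(43881 + 12996) = (-29536 + 6291)*56877 = -23245*56877 = -1322105865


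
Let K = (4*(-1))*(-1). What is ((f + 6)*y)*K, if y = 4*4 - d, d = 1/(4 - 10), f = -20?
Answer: -2716/3 ≈ -905.33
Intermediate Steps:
K = 4 (K = -4*(-1) = 4)
d = -⅙ (d = 1/(-6) = -⅙ ≈ -0.16667)
y = 97/6 (y = 4*4 - 1*(-⅙) = 16 + ⅙ = 97/6 ≈ 16.167)
((f + 6)*y)*K = ((-20 + 6)*(97/6))*4 = -14*97/6*4 = -679/3*4 = -2716/3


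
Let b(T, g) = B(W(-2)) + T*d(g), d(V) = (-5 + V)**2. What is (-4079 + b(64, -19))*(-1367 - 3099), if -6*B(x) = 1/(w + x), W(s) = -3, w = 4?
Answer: -439251197/3 ≈ -1.4642e+8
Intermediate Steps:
B(x) = -1/(6*(4 + x))
b(T, g) = -1/6 + T*(-5 + g)**2 (b(T, g) = -1/(24 + 6*(-3)) + T*(-5 + g)**2 = -1/(24 - 18) + T*(-5 + g)**2 = -1/6 + T*(-5 + g)**2)
(-4079 + b(64, -19))*(-1367 - 3099) = (-4079 + (-1/6 + 64*(-5 - 19)**2))*(-1367 - 3099) = (-4079 + (-1/6 + 64*(-24)**2))*(-4466) = (-4079 + (-1/6 + 64*576))*(-4466) = (-4079 + (-1/6 + 36864))*(-4466) = (-4079 + 221183/6)*(-4466) = (196709/6)*(-4466) = -439251197/3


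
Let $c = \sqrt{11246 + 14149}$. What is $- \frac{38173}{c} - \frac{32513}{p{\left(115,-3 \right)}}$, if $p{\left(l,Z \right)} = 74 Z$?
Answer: $\frac{32513}{222} - \frac{38173 \sqrt{25395}}{25395} \approx -93.087$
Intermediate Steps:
$c = \sqrt{25395} \approx 159.36$
$- \frac{38173}{c} - \frac{32513}{p{\left(115,-3 \right)}} = - \frac{38173}{\sqrt{25395}} - \frac{32513}{74 \left(-3\right)} = - 38173 \frac{\sqrt{25395}}{25395} - \frac{32513}{-222} = - \frac{38173 \sqrt{25395}}{25395} - - \frac{32513}{222} = - \frac{38173 \sqrt{25395}}{25395} + \frac{32513}{222} = \frac{32513}{222} - \frac{38173 \sqrt{25395}}{25395}$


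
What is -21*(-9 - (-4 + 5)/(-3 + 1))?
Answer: 357/2 ≈ 178.50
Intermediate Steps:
-21*(-9 - (-4 + 5)/(-3 + 1)) = -21*(-9 - 1/(-2)) = -21*(-9 - (-1)/2) = -21*(-9 - 1*(-½)) = -21*(-9 + ½) = -21*(-17/2) = 357/2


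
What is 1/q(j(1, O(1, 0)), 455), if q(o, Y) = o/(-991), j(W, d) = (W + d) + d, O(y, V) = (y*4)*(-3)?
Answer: 991/23 ≈ 43.087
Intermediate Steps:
O(y, V) = -12*y (O(y, V) = (4*y)*(-3) = -12*y)
j(W, d) = W + 2*d
q(o, Y) = -o/991 (q(o, Y) = o*(-1/991) = -o/991)
1/q(j(1, O(1, 0)), 455) = 1/(-(1 + 2*(-12*1))/991) = 1/(-(1 + 2*(-12))/991) = 1/(-(1 - 24)/991) = 1/(-1/991*(-23)) = 1/(23/991) = 991/23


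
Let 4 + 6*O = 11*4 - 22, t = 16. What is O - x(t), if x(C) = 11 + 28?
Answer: -36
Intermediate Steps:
x(C) = 39
O = 3 (O = -⅔ + (11*4 - 22)/6 = -⅔ + (44 - 22)/6 = -⅔ + (⅙)*22 = -⅔ + 11/3 = 3)
O - x(t) = 3 - 1*39 = 3 - 39 = -36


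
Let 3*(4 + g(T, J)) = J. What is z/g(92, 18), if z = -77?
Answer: -77/2 ≈ -38.500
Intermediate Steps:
g(T, J) = -4 + J/3
z/g(92, 18) = -77/(-4 + (⅓)*18) = -77/(-4 + 6) = -77/2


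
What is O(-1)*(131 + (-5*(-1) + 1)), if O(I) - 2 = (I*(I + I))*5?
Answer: 1644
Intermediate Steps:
O(I) = 2 + 10*I² (O(I) = 2 + (I*(I + I))*5 = 2 + (I*(2*I))*5 = 2 + (2*I²)*5 = 2 + 10*I²)
O(-1)*(131 + (-5*(-1) + 1)) = (2 + 10*(-1)²)*(131 + (-5*(-1) + 1)) = (2 + 10*1)*(131 + (5 + 1)) = (2 + 10)*(131 + 6) = 12*137 = 1644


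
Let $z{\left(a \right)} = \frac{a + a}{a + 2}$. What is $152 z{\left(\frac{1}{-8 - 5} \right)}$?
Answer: $- \frac{304}{25} \approx -12.16$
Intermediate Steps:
$z{\left(a \right)} = \frac{2 a}{2 + a}$
$152 z{\left(\frac{1}{-8 - 5} \right)} = 152 \frac{2}{\left(-8 - 5\right) \left(2 + \frac{1}{-8 - 5}\right)} = 152 \frac{2}{\left(-13\right) \left(2 + \frac{1}{-13}\right)} = 152 \cdot 2 \left(- \frac{1}{13}\right) \frac{1}{2 - \frac{1}{13}} = 152 \cdot 2 \left(- \frac{1}{13}\right) \frac{1}{\frac{25}{13}} = 152 \cdot 2 \left(- \frac{1}{13}\right) \frac{13}{25} = 152 \left(- \frac{2}{25}\right) = - \frac{304}{25}$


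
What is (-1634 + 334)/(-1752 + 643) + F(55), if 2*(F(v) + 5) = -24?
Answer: -17553/1109 ≈ -15.828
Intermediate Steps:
F(v) = -17 (F(v) = -5 + (½)*(-24) = -5 - 12 = -17)
(-1634 + 334)/(-1752 + 643) + F(55) = (-1634 + 334)/(-1752 + 643) - 17 = -1300/(-1109) - 17 = -1300*(-1/1109) - 17 = 1300/1109 - 17 = -17553/1109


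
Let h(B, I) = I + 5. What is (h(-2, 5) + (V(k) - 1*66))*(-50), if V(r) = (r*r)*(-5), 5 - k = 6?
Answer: 3050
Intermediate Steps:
k = -1 (k = 5 - 1*6 = 5 - 6 = -1)
V(r) = -5*r**2 (V(r) = r**2*(-5) = -5*r**2)
h(B, I) = 5 + I
(h(-2, 5) + (V(k) - 1*66))*(-50) = ((5 + 5) + (-5*(-1)**2 - 1*66))*(-50) = (10 + (-5*1 - 66))*(-50) = (10 + (-5 - 66))*(-50) = (10 - 71)*(-50) = -61*(-50) = 3050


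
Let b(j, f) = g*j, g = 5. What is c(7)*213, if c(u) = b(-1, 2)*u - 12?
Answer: -10011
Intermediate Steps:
b(j, f) = 5*j
c(u) = -12 - 5*u (c(u) = (5*(-1))*u - 12 = -5*u - 12 = -12 - 5*u)
c(7)*213 = (-12 - 5*7)*213 = (-12 - 35)*213 = -47*213 = -10011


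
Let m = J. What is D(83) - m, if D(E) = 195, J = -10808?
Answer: 11003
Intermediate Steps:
m = -10808
D(83) - m = 195 - 1*(-10808) = 195 + 10808 = 11003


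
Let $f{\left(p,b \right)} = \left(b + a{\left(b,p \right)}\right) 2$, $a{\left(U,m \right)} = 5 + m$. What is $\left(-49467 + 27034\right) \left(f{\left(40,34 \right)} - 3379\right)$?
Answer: $72256693$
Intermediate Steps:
$f{\left(p,b \right)} = 10 + 2 b + 2 p$ ($f{\left(p,b \right)} = \left(b + \left(5 + p\right)\right) 2 = \left(5 + b + p\right) 2 = 10 + 2 b + 2 p$)
$\left(-49467 + 27034\right) \left(f{\left(40,34 \right)} - 3379\right) = \left(-49467 + 27034\right) \left(\left(10 + 2 \cdot 34 + 2 \cdot 40\right) - 3379\right) = - 22433 \left(\left(10 + 68 + 80\right) - 3379\right) = - 22433 \left(158 - 3379\right) = \left(-22433\right) \left(-3221\right) = 72256693$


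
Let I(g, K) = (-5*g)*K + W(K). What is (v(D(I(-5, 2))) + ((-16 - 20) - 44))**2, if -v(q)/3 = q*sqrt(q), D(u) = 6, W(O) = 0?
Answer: 8344 + 2880*sqrt(6) ≈ 15399.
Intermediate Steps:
I(g, K) = -5*K*g (I(g, K) = (-5*g)*K + 0 = -5*K*g + 0 = -5*K*g)
v(q) = -3*q**(3/2) (v(q) = -3*q*sqrt(q) = -3*q**(3/2))
(v(D(I(-5, 2))) + ((-16 - 20) - 44))**2 = (-18*sqrt(6) + ((-16 - 20) - 44))**2 = (-18*sqrt(6) + (-36 - 44))**2 = (-18*sqrt(6) - 80)**2 = (-80 - 18*sqrt(6))**2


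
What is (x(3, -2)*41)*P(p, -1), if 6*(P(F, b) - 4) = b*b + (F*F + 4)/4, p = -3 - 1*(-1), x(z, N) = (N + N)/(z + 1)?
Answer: -369/2 ≈ -184.50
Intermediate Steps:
x(z, N) = 2*N/(1 + z) (x(z, N) = (2*N)/(1 + z) = 2*N/(1 + z))
p = -2 (p = -3 + 1 = -2)
P(F, b) = 25/6 + b²/6 + F²/24 (P(F, b) = 4 + (b*b + (F*F + 4)/4)/6 = 4 + (b² + (F² + 4)*(¼))/6 = 4 + (b² + (4 + F²)*(¼))/6 = 4 + (b² + (1 + F²/4))/6 = 4 + (1 + b² + F²/4)/6 = 4 + (⅙ + b²/6 + F²/24) = 25/6 + b²/6 + F²/24)
(x(3, -2)*41)*P(p, -1) = ((2*(-2)/(1 + 3))*41)*(25/6 + (⅙)*(-1)² + (1/24)*(-2)²) = ((2*(-2)/4)*41)*(25/6 + (⅙)*1 + (1/24)*4) = ((2*(-2)*(¼))*41)*(25/6 + ⅙ + ⅙) = -1*41*(9/2) = -41*9/2 = -369/2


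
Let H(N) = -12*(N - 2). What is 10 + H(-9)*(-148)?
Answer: -19526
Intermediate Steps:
H(N) = 24 - 12*N (H(N) = -12*(-2 + N) = 24 - 12*N)
10 + H(-9)*(-148) = 10 + (24 - 12*(-9))*(-148) = 10 + (24 + 108)*(-148) = 10 + 132*(-148) = 10 - 19536 = -19526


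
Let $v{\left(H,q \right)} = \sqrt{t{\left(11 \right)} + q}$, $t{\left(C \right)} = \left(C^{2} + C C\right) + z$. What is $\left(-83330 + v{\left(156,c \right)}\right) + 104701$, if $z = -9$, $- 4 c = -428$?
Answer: $21371 + 2 \sqrt{85} \approx 21389.0$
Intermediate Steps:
$c = 107$ ($c = \left(- \frac{1}{4}\right) \left(-428\right) = 107$)
$t{\left(C \right)} = -9 + 2 C^{2}$ ($t{\left(C \right)} = \left(C^{2} + C C\right) - 9 = \left(C^{2} + C^{2}\right) - 9 = 2 C^{2} - 9 = -9 + 2 C^{2}$)
$v{\left(H,q \right)} = \sqrt{233 + q}$ ($v{\left(H,q \right)} = \sqrt{\left(-9 + 2 \cdot 11^{2}\right) + q} = \sqrt{\left(-9 + 2 \cdot 121\right) + q} = \sqrt{\left(-9 + 242\right) + q} = \sqrt{233 + q}$)
$\left(-83330 + v{\left(156,c \right)}\right) + 104701 = \left(-83330 + \sqrt{233 + 107}\right) + 104701 = \left(-83330 + \sqrt{340}\right) + 104701 = \left(-83330 + 2 \sqrt{85}\right) + 104701 = 21371 + 2 \sqrt{85}$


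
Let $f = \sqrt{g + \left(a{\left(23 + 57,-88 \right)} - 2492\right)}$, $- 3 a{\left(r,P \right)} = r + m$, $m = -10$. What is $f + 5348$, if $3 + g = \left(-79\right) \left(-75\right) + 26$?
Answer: $5348 + \frac{\sqrt{30894}}{3} \approx 5406.6$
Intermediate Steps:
$a{\left(r,P \right)} = \frac{10}{3} - \frac{r}{3}$ ($a{\left(r,P \right)} = - \frac{r - 10}{3} = - \frac{-10 + r}{3} = \frac{10}{3} - \frac{r}{3}$)
$g = 5948$ ($g = -3 + \left(\left(-79\right) \left(-75\right) + 26\right) = -3 + \left(5925 + 26\right) = -3 + 5951 = 5948$)
$f = \frac{\sqrt{30894}}{3}$ ($f = \sqrt{5948 - \left(\frac{7466}{3} + \frac{23 + 57}{3}\right)} = \sqrt{5948 + \left(\left(\frac{10}{3} - \frac{80}{3}\right) - 2492\right)} = \sqrt{5948 - \frac{7546}{3}} = \sqrt{\frac{10298}{3}} = \frac{\sqrt{30894}}{3} \approx 58.589$)
$f + 5348 = \frac{\sqrt{30894}}{3} + 5348 = 5348 + \frac{\sqrt{30894}}{3}$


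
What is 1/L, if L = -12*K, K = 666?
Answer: -1/7992 ≈ -0.00012513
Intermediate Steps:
L = -7992 (L = -12*666 = -7992)
1/L = 1/(-7992) = -1/7992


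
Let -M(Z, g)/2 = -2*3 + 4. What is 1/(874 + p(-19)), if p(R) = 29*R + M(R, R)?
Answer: 1/327 ≈ 0.0030581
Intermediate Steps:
M(Z, g) = 4 (M(Z, g) = -2*(-2*3 + 4) = -2*(-6 + 4) = -2*(-2) = 4)
p(R) = 4 + 29*R (p(R) = 29*R + 4 = 4 + 29*R)
1/(874 + p(-19)) = 1/(874 + (4 + 29*(-19))) = 1/(874 + (4 - 551)) = 1/(874 - 547) = 1/327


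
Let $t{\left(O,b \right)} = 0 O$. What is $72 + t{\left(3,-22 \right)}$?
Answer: $72$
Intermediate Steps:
$t{\left(O,b \right)} = 0$
$72 + t{\left(3,-22 \right)} = 72 + 0 = 72$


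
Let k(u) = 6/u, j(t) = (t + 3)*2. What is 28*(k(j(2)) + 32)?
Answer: 4564/5 ≈ 912.80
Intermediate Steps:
j(t) = 6 + 2*t (j(t) = (3 + t)*2 = 6 + 2*t)
28*(k(j(2)) + 32) = 28*(6/(6 + 2*2) + 32) = 28*(6/(6 + 4) + 32) = 28*(6/10 + 32) = 28*(6*(1/10) + 32) = 28*(3/5 + 32) = 28*(163/5) = 4564/5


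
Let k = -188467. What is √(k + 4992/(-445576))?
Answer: I*√584654033609731/55697 ≈ 434.13*I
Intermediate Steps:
√(k + 4992/(-445576)) = √(-188467 + 4992/(-445576)) = √(-188467 + 4992*(-1/445576)) = √(-188467 - 624/55697) = √(-10497047123/55697) = I*√584654033609731/55697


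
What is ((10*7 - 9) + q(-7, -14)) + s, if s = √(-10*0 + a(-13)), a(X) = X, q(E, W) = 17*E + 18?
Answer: -40 + I*√13 ≈ -40.0 + 3.6056*I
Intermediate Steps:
q(E, W) = 18 + 17*E
s = I*√13 (s = √(-10*0 - 13) = √(0 - 13) = √(-13) = I*√13 ≈ 3.6056*I)
((10*7 - 9) + q(-7, -14)) + s = ((10*7 - 9) + (18 + 17*(-7))) + I*√13 = ((70 - 9) + (18 - 119)) + I*√13 = (61 - 101) + I*√13 = -40 + I*√13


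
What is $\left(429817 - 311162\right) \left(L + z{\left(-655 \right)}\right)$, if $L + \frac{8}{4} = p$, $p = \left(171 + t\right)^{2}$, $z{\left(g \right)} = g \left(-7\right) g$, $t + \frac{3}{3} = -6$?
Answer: $-353150622055$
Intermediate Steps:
$t = -7$ ($t = -1 - 6 = -7$)
$z{\left(g \right)} = - 7 g^{2}$ ($z{\left(g \right)} = - 7 g g = - 7 g^{2}$)
$p = 26896$ ($p = \left(171 - 7\right)^{2} = 164^{2} = 26896$)
$L = 26894$ ($L = -2 + 26896 = 26894$)
$\left(429817 - 311162\right) \left(L + z{\left(-655 \right)}\right) = \left(429817 - 311162\right) \left(26894 - 7 \left(-655\right)^{2}\right) = 118655 \left(26894 - 3003175\right) = 118655 \left(-2976281\right) = -353150622055$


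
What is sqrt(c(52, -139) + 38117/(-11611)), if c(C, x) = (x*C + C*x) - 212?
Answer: 9*I*sqrt(24418687715)/11611 ≈ 121.13*I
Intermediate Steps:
c(C, x) = -212 + 2*C*x (c(C, x) = (C*x + C*x) - 212 = 2*C*x - 212 = -212 + 2*C*x)
sqrt(c(52, -139) + 38117/(-11611)) = sqrt((-212 + 2*52*(-139)) + 38117/(-11611)) = sqrt((-212 - 14456) + 38117*(-1/11611)) = sqrt(-14668 - 38117/11611) = sqrt(-170348265/11611) = 9*I*sqrt(24418687715)/11611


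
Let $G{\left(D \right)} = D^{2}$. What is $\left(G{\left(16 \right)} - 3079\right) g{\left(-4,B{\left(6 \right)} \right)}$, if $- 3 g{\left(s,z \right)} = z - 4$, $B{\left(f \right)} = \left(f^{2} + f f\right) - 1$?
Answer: $63047$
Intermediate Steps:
$B{\left(f \right)} = -1 + 2 f^{2}$ ($B{\left(f \right)} = \left(f^{2} + f^{2}\right) - 1 = 2 f^{2} - 1 = -1 + 2 f^{2}$)
$g{\left(s,z \right)} = \frac{4}{3} - \frac{z}{3}$ ($g{\left(s,z \right)} = - \frac{z - 4}{3} = - \frac{-4 + z}{3} = \frac{4}{3} - \frac{z}{3}$)
$\left(G{\left(16 \right)} - 3079\right) g{\left(-4,B{\left(6 \right)} \right)} = \left(16^{2} - 3079\right) \left(\frac{4}{3} - \frac{-1 + 2 \cdot 6^{2}}{3}\right) = \left(256 - 3079\right) \left(\frac{4}{3} - \frac{-1 + 2 \cdot 36}{3}\right) = - 2823 \left(\frac{4}{3} - \frac{-1 + 72}{3}\right) = - 2823 \left(\frac{4}{3} - \frac{71}{3}\right) = \left(-2823\right) \left(- \frac{67}{3}\right) = 63047$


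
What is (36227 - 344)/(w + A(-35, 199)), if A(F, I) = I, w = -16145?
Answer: -35883/15946 ≈ -2.2503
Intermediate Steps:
(36227 - 344)/(w + A(-35, 199)) = (36227 - 344)/(-16145 + 199) = 35883/(-15946) = 35883*(-1/15946) = -35883/15946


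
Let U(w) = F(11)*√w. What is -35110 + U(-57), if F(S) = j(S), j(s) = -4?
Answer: -35110 - 4*I*√57 ≈ -35110.0 - 30.199*I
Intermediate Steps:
F(S) = -4
U(w) = -4*√w
-35110 + U(-57) = -35110 - 4*I*√57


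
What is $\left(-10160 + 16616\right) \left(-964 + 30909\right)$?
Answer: $193324920$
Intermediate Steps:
$\left(-10160 + 16616\right) \left(-964 + 30909\right) = 6456 \cdot 29945 = 193324920$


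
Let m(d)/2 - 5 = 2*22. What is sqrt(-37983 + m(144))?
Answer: I*sqrt(37885) ≈ 194.64*I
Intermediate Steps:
m(d) = 98 (m(d) = 10 + 2*(2*22) = 10 + 2*44 = 10 + 88 = 98)
sqrt(-37983 + m(144)) = sqrt(-37983 + 98) = sqrt(-37885) = I*sqrt(37885)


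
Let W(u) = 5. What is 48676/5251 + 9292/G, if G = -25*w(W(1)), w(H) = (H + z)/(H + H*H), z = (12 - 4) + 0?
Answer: -289589812/341315 ≈ -848.45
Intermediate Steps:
z = 8 (z = 8 + 0 = 8)
w(H) = (8 + H)/(H + H²) (w(H) = (H + 8)/(H + H*H) = (8 + H)/(H + H²))
G = -65/6 (G = -25*(8 + 5)/(5*(1 + 5)) = -5*13/6 = -25*13/30 = -65/6 ≈ -10.833)
48676/5251 + 9292/G = 48676/5251 + 9292/(-65/6) = 48676*(1/5251) + 9292*(-6/65) = 48676/5251 - 55752/65 = -289589812/341315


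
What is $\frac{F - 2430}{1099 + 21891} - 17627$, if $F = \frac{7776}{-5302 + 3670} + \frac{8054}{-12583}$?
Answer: $- \frac{86686826398901}{4917813890} \approx -17627.0$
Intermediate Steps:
$F = - \frac{1156141}{213911}$ ($F = \frac{7776}{-1632} + 8054 \left(- \frac{1}{12583}\right) = 7776 \left(- \frac{1}{1632}\right) - \frac{8054}{12583} = - \frac{81}{17} - \frac{8054}{12583} = - \frac{1156141}{213911} \approx -5.4048$)
$\frac{F - 2430}{1099 + 21891} - 17627 = \frac{- \frac{1156141}{213911} - 2430}{1099 + 21891} - 17627 = - \frac{520959871}{213911 \cdot 22990} - 17627 = \left(- \frac{520959871}{213911}\right) \frac{1}{22990} - 17627 = - \frac{520959871}{4917813890} - 17627 = - \frac{86686826398901}{4917813890}$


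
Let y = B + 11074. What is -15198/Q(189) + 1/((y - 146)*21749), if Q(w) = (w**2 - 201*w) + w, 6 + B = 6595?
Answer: 13129460293/1796035527 ≈ 7.3102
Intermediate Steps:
B = 6589 (B = -6 + 6595 = 6589)
y = 17663 (y = 6589 + 11074 = 17663)
Q(w) = w**2 - 200*w
-15198/Q(189) + 1/((y - 146)*21749) = -15198*1/(189*(-200 + 189)) + 1/((17663 - 146)*21749) = -15198/(189*(-11)) + (1/21749)/17517 = -15198/(-2079) + (1/17517)*(1/21749) = -15198*(-1/2079) + 1/380977233 = 5066/693 + 1/380977233 = 13129460293/1796035527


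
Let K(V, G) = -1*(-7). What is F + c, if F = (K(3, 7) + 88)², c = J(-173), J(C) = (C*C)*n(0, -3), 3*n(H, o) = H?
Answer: 9025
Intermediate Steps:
n(H, o) = H/3
J(C) = 0 (J(C) = (C*C)*((⅓)*0) = C²*0 = 0)
c = 0
K(V, G) = 7
F = 9025 (F = (7 + 88)² = 95² = 9025)
F + c = 9025 + 0 = 9025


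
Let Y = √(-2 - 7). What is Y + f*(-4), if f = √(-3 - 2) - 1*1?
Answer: 4 + 3*I - 4*I*√5 ≈ 4.0 - 5.9443*I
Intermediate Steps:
Y = 3*I (Y = √(-9) = 3*I ≈ 3.0*I)
f = -1 + I*√5 (f = √(-5) - 1 = I*√5 - 1 = -1 + I*√5 ≈ -1.0 + 2.2361*I)
Y + f*(-4) = 3*I + (-1 + I*√5)*(-4) = 3*I + (4 - 4*I*√5) = 4 + 3*I - 4*I*√5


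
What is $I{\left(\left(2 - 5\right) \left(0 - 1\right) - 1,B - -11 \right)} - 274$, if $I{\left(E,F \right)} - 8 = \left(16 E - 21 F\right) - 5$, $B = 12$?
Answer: $-722$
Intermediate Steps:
$I{\left(E,F \right)} = 3 - 21 F + 16 E$ ($I{\left(E,F \right)} = 8 - \left(5 - 16 E + 21 F\right) = 3 - 21 F + 16 E$)
$I{\left(\left(2 - 5\right) \left(0 - 1\right) - 1,B - -11 \right)} - 274 = \left(3 - 21 \left(12 - -11\right) + 16 \left(\left(2 - 5\right) \left(0 - 1\right) - 1\right)\right) - 274 = \left(3 - 21 \left(12 + 11\right) + 16 \left(\left(-3\right) \left(-1\right) - 1\right)\right) - 274 = \left(3 - 483 + 16 \left(3 - 1\right)\right) - 274 = \left(3 - 483 + 16 \cdot 2\right) - 274 = \left(3 - 483 + 32\right) - 274 = -448 - 274 = -722$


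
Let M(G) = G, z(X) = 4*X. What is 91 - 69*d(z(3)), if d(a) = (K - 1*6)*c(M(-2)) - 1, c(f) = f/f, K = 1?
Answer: 505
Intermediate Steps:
c(f) = 1
d(a) = -6 (d(a) = (1 - 1*6)*1 - 1 = (1 - 6)*1 - 1 = -5*1 - 1 = -5 - 1 = -6)
91 - 69*d(z(3)) = 91 - 69*(-6) = 91 + 414 = 505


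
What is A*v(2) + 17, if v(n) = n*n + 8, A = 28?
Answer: 353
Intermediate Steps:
v(n) = 8 + n² (v(n) = n² + 8 = 8 + n²)
A*v(2) + 17 = 28*(8 + 2²) + 17 = 28*(8 + 4) + 17 = 28*12 + 17 = 336 + 17 = 353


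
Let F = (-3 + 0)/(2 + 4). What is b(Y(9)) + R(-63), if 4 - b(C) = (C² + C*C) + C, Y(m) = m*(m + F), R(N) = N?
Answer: -11840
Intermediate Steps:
F = -½ (F = -3/6 = -3*⅙ = -½ ≈ -0.50000)
Y(m) = m*(-½ + m) (Y(m) = m*(m - ½) = m*(-½ + m))
b(C) = 4 - C - 2*C² (b(C) = 4 - ((C² + C*C) + C) = 4 - ((C² + C²) + C) = 4 - (2*C² + C) = 4 - (C + 2*C²) = 4 + (-C - 2*C²) = 4 - C - 2*C²)
b(Y(9)) + R(-63) = (4 - 9*(-½ + 9) - 2*81*(-½ + 9)²) - 63 = (4 - 9*17/2 - 2*(9*(17/2))²) - 63 = (4 - 1*153/2 - 2*(153/2)²) - 63 = (4 - 153/2 - 2*23409/4) - 63 = (4 - 153/2 - 23409/2) - 63 = -11777 - 63 = -11840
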